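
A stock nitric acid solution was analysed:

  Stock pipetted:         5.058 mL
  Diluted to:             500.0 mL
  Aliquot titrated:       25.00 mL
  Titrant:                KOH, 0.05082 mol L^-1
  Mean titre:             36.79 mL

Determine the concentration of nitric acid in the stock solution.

7.393 mol/L

HNO3 + KOH → KNO3 + H2O
n(KOH) = 0.03679 × 0.05082 = 1.870 × 10^-3 mol
n(HNO3) in the aliquot = 1.870 × 10^-3 mol (1:1 ratio)
[HNO3]_dilute = 1.870 × 10^-3 / 0.02500 = 0.07479 mol/L
Dilution factor = 500.0 / 5.058 = 98.85
[HNO3]_stock = 0.07479 × 98.85 = 7.393 mol/L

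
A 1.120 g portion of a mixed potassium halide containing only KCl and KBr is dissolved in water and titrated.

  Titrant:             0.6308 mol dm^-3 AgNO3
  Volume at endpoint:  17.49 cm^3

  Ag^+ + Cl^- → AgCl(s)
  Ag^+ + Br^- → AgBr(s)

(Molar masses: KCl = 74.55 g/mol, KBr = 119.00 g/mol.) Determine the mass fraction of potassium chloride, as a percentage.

28.88 %

n(AgNO3) = 0.01749 × 0.6308 = 0.01103 mol
Let x = n(KCl), y = n(KBr).
Titrant: 1x + 1y = 0.01103;  mass: 74.55x + 119.00y = 1.120
Solving, x = 4.339 × 10^-3 mol, y = 6.693 × 10^-3 mol
mass of KCl = 4.339 × 10^-3 × 74.55 = 0.3235 g
% KCl = 0.3235 / 1.120 × 100 = 28.88 %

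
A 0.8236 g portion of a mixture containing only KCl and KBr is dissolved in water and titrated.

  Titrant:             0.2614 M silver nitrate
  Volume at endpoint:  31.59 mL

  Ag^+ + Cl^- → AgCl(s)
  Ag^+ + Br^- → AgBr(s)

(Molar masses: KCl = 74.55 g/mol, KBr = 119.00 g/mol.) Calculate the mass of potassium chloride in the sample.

0.2668 g

n(AgNO3) = 0.03159 × 0.2614 = 8.258 × 10^-3 mol
Let x = n(KCl), y = n(KBr).
Titrant: 1x + 1y = 8.258 × 10^-3;  mass: 74.55x + 119.00y = 0.8236
Solving, x = 3.578 × 10^-3 mol, y = 4.679 × 10^-3 mol
mass of KCl = 3.578 × 10^-3 × 74.55 = 0.2668 g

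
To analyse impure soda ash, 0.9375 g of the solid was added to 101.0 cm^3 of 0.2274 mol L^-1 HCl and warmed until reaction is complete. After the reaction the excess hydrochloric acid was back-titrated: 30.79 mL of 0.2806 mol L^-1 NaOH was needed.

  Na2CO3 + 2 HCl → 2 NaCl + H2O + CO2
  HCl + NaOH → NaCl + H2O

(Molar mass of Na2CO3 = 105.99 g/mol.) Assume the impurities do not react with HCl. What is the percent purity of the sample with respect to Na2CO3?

80.99 %

n(HCl) added = 0.1010 × 0.2274 = 0.02297 mol
n(NaOH) used in back-titration = 0.03079 × 0.2806 = 8.640 × 10^-3 mol
n(HCl) left over = 8.640 × 10^-3 mol (1:1 ratio)
n(HCl) consumed by analyte = 0.02297 − 8.640 × 10^-3 = 0.01433 mol
From the 1:2 ratio, n(Na2CO3) = 1/2 × 0.01433 = 7.164 × 10^-3 mol
mass of Na2CO3 = 7.164 × 10^-3 × 105.99 = 0.7593 g
% Na2CO3 = 0.7593 / 0.9375 × 100 = 80.99 %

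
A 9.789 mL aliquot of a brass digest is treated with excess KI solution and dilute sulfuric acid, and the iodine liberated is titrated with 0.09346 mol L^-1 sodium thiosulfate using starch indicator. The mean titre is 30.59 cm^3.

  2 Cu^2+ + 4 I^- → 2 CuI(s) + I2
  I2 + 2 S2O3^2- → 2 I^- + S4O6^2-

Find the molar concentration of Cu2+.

n(S2O3^2-) = 0.03059 × 0.09346 = 2.859 × 10^-3 mol
n(I2) = n(S2O3^2-)/2 = 1.429 × 10^-3 mol
From the 2:1 ratio, n(Cu2+) in the aliquot = 2/1 × 1.429 × 10^-3 = 2.859 × 10^-3 mol
[Cu2+] = 2.859 × 10^-3 / 0.009789 = 0.2921 mol/L

0.2921 mol/L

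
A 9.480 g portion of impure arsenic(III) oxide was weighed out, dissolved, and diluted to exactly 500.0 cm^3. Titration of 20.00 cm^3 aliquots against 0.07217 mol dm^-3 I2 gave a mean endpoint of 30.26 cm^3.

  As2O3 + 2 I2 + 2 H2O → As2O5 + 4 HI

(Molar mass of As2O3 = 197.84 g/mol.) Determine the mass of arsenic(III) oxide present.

5.401 g

n(I2) per titration = 0.03026 × 0.07217 = 2.184 × 10^-3 mol
From the 1:2 ratio, n(As2O3) in each aliquot = 1/2 × 2.184 × 10^-3 = 1.092 × 10^-3 mol
n(As2O3) in the whole flask = 1.092 × 10^-3 × 500.0/20.00 = 0.02730 mol
mass of As2O3 = 0.02730 × 197.84 = 5.401 g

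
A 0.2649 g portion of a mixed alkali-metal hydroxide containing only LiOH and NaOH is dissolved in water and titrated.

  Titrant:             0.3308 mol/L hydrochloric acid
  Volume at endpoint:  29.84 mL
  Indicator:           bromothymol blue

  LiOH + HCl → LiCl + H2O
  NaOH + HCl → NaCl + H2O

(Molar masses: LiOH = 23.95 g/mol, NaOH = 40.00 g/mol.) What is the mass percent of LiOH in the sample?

n(HCl) = 0.02984 × 0.3308 = 9.871 × 10^-3 mol
Let x = n(LiOH), y = n(NaOH).
Titrant: 1x + 1y = 9.871 × 10^-3;  mass: 23.95x + 40.00y = 0.2649
Solving, x = 8.096 × 10^-3 mol, y = 1.775 × 10^-3 mol
mass of LiOH = 8.096 × 10^-3 × 23.95 = 0.1939 g
% LiOH = 0.1939 / 0.2649 × 100 = 73.20 %

73.20 %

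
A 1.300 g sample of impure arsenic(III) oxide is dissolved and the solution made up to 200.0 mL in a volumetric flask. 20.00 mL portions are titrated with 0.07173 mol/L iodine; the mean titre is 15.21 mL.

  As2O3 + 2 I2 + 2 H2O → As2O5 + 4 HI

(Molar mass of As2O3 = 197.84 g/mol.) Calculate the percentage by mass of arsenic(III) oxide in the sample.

n(I2) per titration = 0.01521 × 0.07173 = 1.091 × 10^-3 mol
From the 1:2 ratio, n(As2O3) in each aliquot = 1/2 × 1.091 × 10^-3 = 5.455 × 10^-4 mol
n(As2O3) in the whole flask = 5.455 × 10^-4 × 200.0/20.00 = 5.455 × 10^-3 mol
mass of As2O3 = 5.455 × 10^-3 × 197.84 = 1.079 g
% As2O3 = 1.079 / 1.300 × 100 = 83.02 %

83.02 %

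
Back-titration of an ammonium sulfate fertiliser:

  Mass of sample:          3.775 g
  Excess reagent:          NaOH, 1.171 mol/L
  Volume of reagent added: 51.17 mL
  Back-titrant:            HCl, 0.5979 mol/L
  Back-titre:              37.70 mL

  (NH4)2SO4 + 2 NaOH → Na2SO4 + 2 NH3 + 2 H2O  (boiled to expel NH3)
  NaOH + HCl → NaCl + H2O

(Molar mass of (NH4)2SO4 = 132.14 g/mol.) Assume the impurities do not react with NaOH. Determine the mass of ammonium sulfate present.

2.470 g

n(NaOH) added = 0.05117 × 1.171 = 0.05992 mol
n(HCl) used in back-titration = 0.03770 × 0.5979 = 0.02254 mol
n(NaOH) left over = 0.02254 mol (1:1 ratio)
n(NaOH) consumed by analyte = 0.05992 − 0.02254 = 0.03738 mol
From the 1:2 ratio, n((NH4)2SO4) = 1/2 × 0.03738 = 0.01869 mol
mass of (NH4)2SO4 = 0.01869 × 132.14 = 2.470 g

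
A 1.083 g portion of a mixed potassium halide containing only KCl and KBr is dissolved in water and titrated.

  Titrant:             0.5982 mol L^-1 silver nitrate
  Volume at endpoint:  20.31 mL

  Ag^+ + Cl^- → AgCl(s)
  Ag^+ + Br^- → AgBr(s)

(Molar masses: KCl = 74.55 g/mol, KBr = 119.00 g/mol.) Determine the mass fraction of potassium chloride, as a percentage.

56.18 %

n(AgNO3) = 0.02031 × 0.5982 = 0.01215 mol
Let x = n(KCl), y = n(KBr).
Titrant: 1x + 1y = 0.01215;  mass: 74.55x + 119.00y = 1.083
Solving, x = 8.162 × 10^-3 mol, y = 3.988 × 10^-3 mol
mass of KCl = 8.162 × 10^-3 × 74.55 = 0.6084 g
% KCl = 0.6084 / 1.083 × 100 = 56.18 %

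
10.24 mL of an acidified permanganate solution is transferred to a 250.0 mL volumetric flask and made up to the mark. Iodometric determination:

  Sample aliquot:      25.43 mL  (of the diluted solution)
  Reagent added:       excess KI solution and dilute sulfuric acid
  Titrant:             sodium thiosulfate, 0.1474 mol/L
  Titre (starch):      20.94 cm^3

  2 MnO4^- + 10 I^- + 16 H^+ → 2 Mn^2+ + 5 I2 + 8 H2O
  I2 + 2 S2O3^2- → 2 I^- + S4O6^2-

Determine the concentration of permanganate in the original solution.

n(S2O3^2-) = 0.02094 × 0.1474 = 3.087 × 10^-3 mol
n(I2) = n(S2O3^2-)/2 = 1.543 × 10^-3 mol
From the 2:5 ratio, n(MnO4^-) in the aliquot = 2/5 × 1.543 × 10^-3 = 6.173 × 10^-4 mol
[MnO4^-]_dilute = 6.173 × 10^-4 / 0.02543 = 0.02427 mol/L
[MnO4^-]_original = 0.02427 × 250.0/10.24 = 0.5926 mol/L

0.5926 mol/L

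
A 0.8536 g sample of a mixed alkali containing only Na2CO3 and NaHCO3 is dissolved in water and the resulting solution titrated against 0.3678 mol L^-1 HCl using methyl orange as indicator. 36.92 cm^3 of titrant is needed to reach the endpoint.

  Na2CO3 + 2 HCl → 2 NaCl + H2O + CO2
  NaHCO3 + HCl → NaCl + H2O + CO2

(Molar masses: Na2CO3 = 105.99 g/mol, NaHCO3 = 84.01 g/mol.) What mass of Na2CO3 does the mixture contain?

0.4907 g

n(HCl) = 0.03692 × 0.3678 = 0.01358 mol
Let x = n(Na2CO3), y = n(NaHCO3).
Titrant: 2x + 1y = 0.01358;  mass: 105.99x + 84.01y = 0.8536
Solving, x = 4.630 × 10^-3 mol, y = 4.320 × 10^-3 mol
mass of Na2CO3 = 4.630 × 10^-3 × 105.99 = 0.4907 g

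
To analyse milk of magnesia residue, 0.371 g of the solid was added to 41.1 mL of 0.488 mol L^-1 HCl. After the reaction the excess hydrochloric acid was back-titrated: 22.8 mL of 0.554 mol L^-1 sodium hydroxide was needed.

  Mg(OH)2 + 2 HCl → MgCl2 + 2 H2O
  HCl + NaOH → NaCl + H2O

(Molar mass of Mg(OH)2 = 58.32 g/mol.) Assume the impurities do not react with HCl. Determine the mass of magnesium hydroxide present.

n(HCl) added = 0.0411 × 0.488 = 0.0201 mol
n(NaOH) used in back-titration = 0.0228 × 0.554 = 0.0126 mol
n(HCl) left over = 0.0126 mol (1:1 ratio)
n(HCl) consumed by analyte = 0.0201 − 0.0126 = 7.43 × 10^-3 mol
From the 1:2 ratio, n(Mg(OH)2) = 1/2 × 7.43 × 10^-3 = 3.71 × 10^-3 mol
mass of Mg(OH)2 = 3.71 × 10^-3 × 58.32 = 0.217 g

0.217 g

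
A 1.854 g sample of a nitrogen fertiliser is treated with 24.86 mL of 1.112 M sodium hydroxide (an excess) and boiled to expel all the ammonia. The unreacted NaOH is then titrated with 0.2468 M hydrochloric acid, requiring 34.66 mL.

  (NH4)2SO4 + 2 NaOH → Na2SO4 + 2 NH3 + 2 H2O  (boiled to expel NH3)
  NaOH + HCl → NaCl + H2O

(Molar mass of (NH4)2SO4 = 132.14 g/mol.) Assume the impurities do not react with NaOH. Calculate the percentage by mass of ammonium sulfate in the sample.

68.03 %

n(NaOH) added = 0.02486 × 1.112 = 0.02764 mol
n(HCl) used in back-titration = 0.03466 × 0.2468 = 8.554 × 10^-3 mol
n(NaOH) left over = 8.554 × 10^-3 mol (1:1 ratio)
n(NaOH) consumed by analyte = 0.02764 − 8.554 × 10^-3 = 0.01909 mol
From the 1:2 ratio, n((NH4)2SO4) = 1/2 × 0.01909 = 9.545 × 10^-3 mol
mass of (NH4)2SO4 = 9.545 × 10^-3 × 132.14 = 1.261 g
% (NH4)2SO4 = 1.261 / 1.854 × 100 = 68.03 %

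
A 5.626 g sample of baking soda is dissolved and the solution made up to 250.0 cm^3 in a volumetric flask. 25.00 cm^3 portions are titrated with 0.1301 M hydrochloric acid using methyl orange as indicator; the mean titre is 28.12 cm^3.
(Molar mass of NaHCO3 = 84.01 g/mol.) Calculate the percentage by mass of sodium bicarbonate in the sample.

54.63 %

NaHCO3 + HCl → NaCl + H2O + CO2
n(HCl) per titration = 0.02812 × 0.1301 = 3.658 × 10^-3 mol
n(NaHCO3) in each aliquot = 3.658 × 10^-3 mol (1:1 ratio)
n(NaHCO3) in the whole flask = 3.658 × 10^-3 × 250.0/25.00 = 0.03658 mol
mass of NaHCO3 = 0.03658 × 84.01 = 3.073 g
% NaHCO3 = 3.073 / 5.626 × 100 = 54.63 %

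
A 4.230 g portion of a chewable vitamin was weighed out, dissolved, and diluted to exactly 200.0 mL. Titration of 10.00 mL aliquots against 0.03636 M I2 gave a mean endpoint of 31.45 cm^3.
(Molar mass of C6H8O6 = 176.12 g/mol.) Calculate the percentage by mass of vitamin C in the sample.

95.22 %

C6H8O6 + I2 → C6H6O6 + 2 HI
n(I2) per titration = 0.03145 × 0.03636 = 1.144 × 10^-3 mol
n(C6H8O6) in each aliquot = 1.144 × 10^-3 mol (1:1 ratio)
n(C6H8O6) in the whole flask = 1.144 × 10^-3 × 200.0/10.00 = 0.02287 mol
mass of C6H8O6 = 0.02287 × 176.12 = 4.028 g
% C6H8O6 = 4.028 / 4.230 × 100 = 95.22 %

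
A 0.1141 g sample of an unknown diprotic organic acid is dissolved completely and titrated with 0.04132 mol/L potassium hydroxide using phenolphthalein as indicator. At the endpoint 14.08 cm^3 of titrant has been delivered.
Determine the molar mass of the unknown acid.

392.2 g/mol

n(KOH) = 0.01408 L × 0.04132 mol/L = 5.818 × 10^-4 mol
From the 1:2 ratio, n(H2A) = 1/2 × 5.818 × 10^-4 = 2.909 × 10^-4 mol
M = m / n = 0.1141 g / 2.909 × 10^-4 mol = 392.2 g/mol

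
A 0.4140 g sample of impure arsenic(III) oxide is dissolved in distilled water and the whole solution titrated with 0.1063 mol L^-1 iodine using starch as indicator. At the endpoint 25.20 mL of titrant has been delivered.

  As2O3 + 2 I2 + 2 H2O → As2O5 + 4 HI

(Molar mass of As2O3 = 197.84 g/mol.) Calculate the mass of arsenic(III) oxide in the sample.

0.2650 g

n(I2) = 0.02520 L × 0.1063 mol/L = 2.679 × 10^-3 mol
From the 1:2 ratio, n(As2O3) = 1/2 × 2.679 × 10^-3 = 1.339 × 10^-3 mol
mass of As2O3 = 1.339 × 10^-3 × 197.84 g/mol = 0.2650 g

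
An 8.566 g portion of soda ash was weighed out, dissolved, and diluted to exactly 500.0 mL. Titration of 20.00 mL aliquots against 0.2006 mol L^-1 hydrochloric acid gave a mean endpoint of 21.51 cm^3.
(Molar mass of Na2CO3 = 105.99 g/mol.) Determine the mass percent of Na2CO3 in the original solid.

66.74 %

Na2CO3 + 2 HCl → 2 NaCl + H2O + CO2
n(HCl) per titration = 0.02151 × 0.2006 = 4.315 × 10^-3 mol
From the 1:2 ratio, n(Na2CO3) in each aliquot = 1/2 × 4.315 × 10^-3 = 2.157 × 10^-3 mol
n(Na2CO3) in the whole flask = 2.157 × 10^-3 × 500.0/20.00 = 0.05394 mol
mass of Na2CO3 = 0.05394 × 105.99 = 5.717 g
% Na2CO3 = 5.717 / 8.566 × 100 = 66.74 %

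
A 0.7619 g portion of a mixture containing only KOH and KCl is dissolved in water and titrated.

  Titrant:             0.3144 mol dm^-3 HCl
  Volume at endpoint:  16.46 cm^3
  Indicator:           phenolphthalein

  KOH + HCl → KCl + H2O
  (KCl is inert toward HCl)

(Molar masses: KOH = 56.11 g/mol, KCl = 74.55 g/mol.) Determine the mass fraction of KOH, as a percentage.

n(HCl) = 0.01646 × 0.3144 = 5.175 × 10^-3 mol
Let x = n(KOH), y = n(KCl).
Titrant: 1x = 5.175 × 10^-3;  mass: 56.11x + 74.55y = 0.7619
Solving, x = 5.175 × 10^-3 mol, y = 6.325 × 10^-3 mol
mass of KOH = 5.175 × 10^-3 × 56.11 = 0.2904 g
% KOH = 0.2904 / 0.7619 × 100 = 38.11 %

38.11 %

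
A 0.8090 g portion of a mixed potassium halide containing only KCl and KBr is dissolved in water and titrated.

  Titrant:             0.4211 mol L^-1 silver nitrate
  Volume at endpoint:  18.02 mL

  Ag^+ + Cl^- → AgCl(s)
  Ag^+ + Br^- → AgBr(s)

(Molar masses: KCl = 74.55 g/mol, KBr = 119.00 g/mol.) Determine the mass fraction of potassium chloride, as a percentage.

n(AgNO3) = 0.01802 × 0.4211 = 7.588 × 10^-3 mol
Let x = n(KCl), y = n(KBr).
Titrant: 1x + 1y = 7.588 × 10^-3;  mass: 74.55x + 119.00y = 0.8090
Solving, x = 2.115 × 10^-3 mol, y = 5.474 × 10^-3 mol
mass of KCl = 2.115 × 10^-3 × 74.55 = 0.1577 g
% KCl = 0.1577 / 0.8090 × 100 = 19.49 %

19.49 %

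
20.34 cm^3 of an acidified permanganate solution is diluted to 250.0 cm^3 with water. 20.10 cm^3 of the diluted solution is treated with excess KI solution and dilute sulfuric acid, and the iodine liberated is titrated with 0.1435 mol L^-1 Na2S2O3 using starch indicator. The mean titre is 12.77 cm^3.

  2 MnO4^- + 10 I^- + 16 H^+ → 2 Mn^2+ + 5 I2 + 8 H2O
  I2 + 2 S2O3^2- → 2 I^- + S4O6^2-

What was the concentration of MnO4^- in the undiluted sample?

n(S2O3^2-) = 0.01277 × 0.1435 = 1.832 × 10^-3 mol
n(I2) = n(S2O3^2-)/2 = 9.162 × 10^-4 mol
From the 2:5 ratio, n(MnO4^-) in the aliquot = 2/5 × 9.162 × 10^-4 = 3.665 × 10^-4 mol
[MnO4^-]_dilute = 3.665 × 10^-4 / 0.02010 = 0.01823 mol/L
[MnO4^-]_original = 0.01823 × 250.0/20.34 = 0.2241 mol/L

0.2241 mol/L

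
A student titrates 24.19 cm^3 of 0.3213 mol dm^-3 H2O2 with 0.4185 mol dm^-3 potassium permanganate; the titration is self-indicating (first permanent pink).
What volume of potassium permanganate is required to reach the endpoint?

7.429 mL

2 MnO4^- + 5 H2O2 + 6 H^+ → 2 Mn^2+ + 5 O2 + 8 H2O
n(H2O2) = 0.02419 L × 0.3213 mol/L = 7.772 × 10^-3 mol
From the 2:5 stoichiometry, n(KMnO4) = 2/5 × 7.772 × 10^-3 = 3.109 × 10^-3 mol
V(KMnO4) = 3.109 × 10^-3 mol / 0.4185 mol/L = 0.007429 L = 7.429 mL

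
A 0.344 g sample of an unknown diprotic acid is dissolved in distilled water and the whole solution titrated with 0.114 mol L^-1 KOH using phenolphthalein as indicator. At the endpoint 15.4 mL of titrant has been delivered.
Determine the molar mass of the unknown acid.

392 g/mol

n(KOH) = 0.0154 L × 0.114 mol/L = 1.76 × 10^-3 mol
From the 1:2 ratio, n(H2A) = 1/2 × 1.76 × 10^-3 = 8.78 × 10^-4 mol
M = m / n = 0.344 g / 8.78 × 10^-4 mol = 392 g/mol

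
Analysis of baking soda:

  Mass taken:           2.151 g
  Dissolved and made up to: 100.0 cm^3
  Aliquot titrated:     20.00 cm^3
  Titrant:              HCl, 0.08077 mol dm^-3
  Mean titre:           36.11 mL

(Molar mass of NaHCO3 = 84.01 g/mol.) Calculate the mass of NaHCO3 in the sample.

NaHCO3 + HCl → NaCl + H2O + CO2
n(HCl) per titration = 0.03611 × 0.08077 = 2.917 × 10^-3 mol
n(NaHCO3) in each aliquot = 2.917 × 10^-3 mol (1:1 ratio)
n(NaHCO3) in the whole flask = 2.917 × 10^-3 × 100.0/20.00 = 0.01458 mol
mass of NaHCO3 = 0.01458 × 84.01 = 1.225 g

1.225 g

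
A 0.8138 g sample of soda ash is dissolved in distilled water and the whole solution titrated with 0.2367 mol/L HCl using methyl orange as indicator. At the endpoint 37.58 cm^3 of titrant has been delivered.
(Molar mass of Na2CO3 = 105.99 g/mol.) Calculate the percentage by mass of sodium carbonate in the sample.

57.93 %

Na2CO3 + 2 HCl → 2 NaCl + H2O + CO2
n(HCl) = 0.03758 L × 0.2367 mol/L = 8.895 × 10^-3 mol
From the 1:2 ratio, n(Na2CO3) = 1/2 × 8.895 × 10^-3 = 4.448 × 10^-3 mol
mass of Na2CO3 = 4.448 × 10^-3 × 105.99 g/mol = 0.4714 g
% Na2CO3 = 0.4714 / 0.8138 × 100 = 57.93 %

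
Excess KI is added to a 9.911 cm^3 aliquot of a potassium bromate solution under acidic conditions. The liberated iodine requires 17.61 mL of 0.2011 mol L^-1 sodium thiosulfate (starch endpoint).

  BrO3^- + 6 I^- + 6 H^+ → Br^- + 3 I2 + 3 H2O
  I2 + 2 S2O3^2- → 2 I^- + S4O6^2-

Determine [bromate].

n(S2O3^2-) = 0.01761 × 0.2011 = 3.541 × 10^-3 mol
n(I2) = n(S2O3^2-)/2 = 1.771 × 10^-3 mol
From the 1:3 ratio, n(BrO3^-) in the aliquot = 1/3 × 1.771 × 10^-3 = 5.902 × 10^-4 mol
[BrO3^-] = 5.902 × 10^-4 / 0.009911 = 0.05955 mol/L

0.05955 mol/L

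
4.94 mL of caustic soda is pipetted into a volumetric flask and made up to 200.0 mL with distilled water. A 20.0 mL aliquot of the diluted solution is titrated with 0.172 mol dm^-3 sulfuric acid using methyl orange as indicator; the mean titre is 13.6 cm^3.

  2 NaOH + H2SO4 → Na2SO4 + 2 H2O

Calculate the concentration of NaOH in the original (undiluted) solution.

n(H2SO4) = 0.0136 × 0.172 = 2.34 × 10^-3 mol
From the 2:1 ratio, n(NaOH) in the aliquot = 2/1 × 2.34 × 10^-3 = 4.68 × 10^-3 mol
[NaOH]_dilute = 4.68 × 10^-3 / 0.0200 = 0.234 mol/L
Dilution factor = 200.0 / 4.94 = 40.49
[NaOH]_stock = 0.234 × 40.49 = 9.47 mol/L

9.47 mol/L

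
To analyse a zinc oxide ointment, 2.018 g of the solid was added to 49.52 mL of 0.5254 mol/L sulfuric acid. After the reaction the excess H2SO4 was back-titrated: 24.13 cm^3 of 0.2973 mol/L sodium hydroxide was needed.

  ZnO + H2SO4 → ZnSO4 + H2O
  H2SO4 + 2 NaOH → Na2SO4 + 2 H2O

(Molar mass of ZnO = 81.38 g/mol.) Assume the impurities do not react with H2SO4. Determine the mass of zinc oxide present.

1.825 g

n(H2SO4) added = 0.04952 × 0.5254 = 0.02602 mol
n(NaOH) used in back-titration = 0.02413 × 0.2973 = 7.174 × 10^-3 mol
From the 1:2 ratio, n(H2SO4) left over = 1/2 × 7.174 × 10^-3 = 3.587 × 10^-3 mol
n(H2SO4) consumed by analyte = 0.02602 − 3.587 × 10^-3 = 0.02243 mol
n(ZnO) = 0.02243 mol (1:1 ratio)
mass of ZnO = 0.02243 × 81.38 = 1.825 g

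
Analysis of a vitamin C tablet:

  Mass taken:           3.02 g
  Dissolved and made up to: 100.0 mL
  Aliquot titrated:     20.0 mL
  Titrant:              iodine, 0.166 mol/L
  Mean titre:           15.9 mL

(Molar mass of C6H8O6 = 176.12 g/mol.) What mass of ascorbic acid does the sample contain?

C6H8O6 + I2 → C6H6O6 + 2 HI
n(I2) per titration = 0.0159 × 0.166 = 2.64 × 10^-3 mol
n(C6H8O6) in each aliquot = 2.64 × 10^-3 mol (1:1 ratio)
n(C6H8O6) in the whole flask = 2.64 × 10^-3 × 100.0/20.0 = 0.0132 mol
mass of C6H8O6 = 0.0132 × 176.12 = 2.32 g

2.32 g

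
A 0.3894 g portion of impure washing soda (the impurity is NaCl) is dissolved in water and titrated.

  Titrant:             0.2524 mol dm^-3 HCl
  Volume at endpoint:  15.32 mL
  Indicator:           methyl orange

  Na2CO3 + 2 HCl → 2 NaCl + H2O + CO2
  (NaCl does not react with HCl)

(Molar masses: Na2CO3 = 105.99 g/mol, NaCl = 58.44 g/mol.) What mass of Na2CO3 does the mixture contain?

0.2049 g

n(HCl) = 0.01532 × 0.2524 = 3.867 × 10^-3 mol
Let x = n(Na2CO3), y = n(NaCl).
Titrant: 2x = 3.867 × 10^-3;  mass: 105.99x + 58.44y = 0.3894
Solving, x = 1.933 × 10^-3 mol, y = 3.157 × 10^-3 mol
mass of Na2CO3 = 1.933 × 10^-3 × 105.99 = 0.2049 g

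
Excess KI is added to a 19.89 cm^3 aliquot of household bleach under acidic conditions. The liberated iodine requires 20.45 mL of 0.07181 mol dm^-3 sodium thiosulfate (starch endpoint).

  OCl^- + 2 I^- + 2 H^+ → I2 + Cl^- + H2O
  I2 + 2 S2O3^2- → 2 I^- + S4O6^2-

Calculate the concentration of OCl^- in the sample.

n(S2O3^2-) = 0.02045 × 0.07181 = 1.469 × 10^-3 mol
n(I2) = n(S2O3^2-)/2 = 7.343 × 10^-4 mol
n(OCl^-) in the aliquot = 7.343 × 10^-4 mol (1:1 ratio)
[OCl^-] = 7.343 × 10^-4 / 0.01989 = 0.03692 mol/L

0.03692 mol/L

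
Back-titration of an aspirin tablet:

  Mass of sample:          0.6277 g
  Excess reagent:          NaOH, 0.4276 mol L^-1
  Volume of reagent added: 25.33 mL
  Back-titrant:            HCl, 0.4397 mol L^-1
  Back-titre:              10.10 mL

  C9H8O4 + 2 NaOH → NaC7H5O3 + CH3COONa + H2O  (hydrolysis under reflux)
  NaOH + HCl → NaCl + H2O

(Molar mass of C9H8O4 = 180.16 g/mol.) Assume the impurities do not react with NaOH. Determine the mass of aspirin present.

n(NaOH) added = 0.02533 × 0.4276 = 0.01083 mol
n(HCl) used in back-titration = 0.01010 × 0.4397 = 4.441 × 10^-3 mol
n(NaOH) left over = 4.441 × 10^-3 mol (1:1 ratio)
n(NaOH) consumed by analyte = 0.01083 − 4.441 × 10^-3 = 6.390 × 10^-3 mol
From the 1:2 ratio, n(C9H8O4) = 1/2 × 6.390 × 10^-3 = 3.195 × 10^-3 mol
mass of C9H8O4 = 3.195 × 10^-3 × 180.16 = 0.5756 g

0.5756 g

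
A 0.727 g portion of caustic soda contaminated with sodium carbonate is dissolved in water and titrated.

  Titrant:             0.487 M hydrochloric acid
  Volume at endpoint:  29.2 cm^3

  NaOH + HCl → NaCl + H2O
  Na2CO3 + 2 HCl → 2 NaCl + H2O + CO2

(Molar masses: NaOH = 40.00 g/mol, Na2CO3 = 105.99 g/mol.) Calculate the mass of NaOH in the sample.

0.0819 g

n(HCl) = 0.0292 × 0.487 = 0.0142 mol
Let x = n(NaOH), y = n(Na2CO3).
Titrant: 1x + 2y = 0.0142;  mass: 40.00x + 105.99y = 0.727
Solving, x = 2.05 × 10^-3 mol, y = 6.09 × 10^-3 mol
mass of NaOH = 2.05 × 10^-3 × 40.00 = 0.0819 g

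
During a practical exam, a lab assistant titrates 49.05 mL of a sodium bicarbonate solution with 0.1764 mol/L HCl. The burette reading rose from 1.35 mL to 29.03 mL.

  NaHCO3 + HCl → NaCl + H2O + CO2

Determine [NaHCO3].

0.09955 mol/L

n(HCl) = 0.02768 L × 0.1764 mol/L = 4.883 × 10^-3 mol
n(NaHCO3) = 4.883 × 10^-3 mol (1:1 mole ratio)
[NaHCO3] = 4.883 × 10^-3 mol / 0.04905 L = 0.09955 mol/L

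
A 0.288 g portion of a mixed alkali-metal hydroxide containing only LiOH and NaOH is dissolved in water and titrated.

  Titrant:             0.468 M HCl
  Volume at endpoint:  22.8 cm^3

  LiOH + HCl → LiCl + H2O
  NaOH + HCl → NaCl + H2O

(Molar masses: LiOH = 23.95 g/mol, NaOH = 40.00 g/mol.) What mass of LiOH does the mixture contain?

n(HCl) = 0.0228 × 0.468 = 0.0107 mol
Let x = n(LiOH), y = n(NaOH).
Titrant: 1x + 1y = 0.0107;  mass: 23.95x + 40.00y = 0.288
Solving, x = 8.65 × 10^-3 mol, y = 2.02 × 10^-3 mol
mass of LiOH = 8.65 × 10^-3 × 23.95 = 0.207 g

0.207 g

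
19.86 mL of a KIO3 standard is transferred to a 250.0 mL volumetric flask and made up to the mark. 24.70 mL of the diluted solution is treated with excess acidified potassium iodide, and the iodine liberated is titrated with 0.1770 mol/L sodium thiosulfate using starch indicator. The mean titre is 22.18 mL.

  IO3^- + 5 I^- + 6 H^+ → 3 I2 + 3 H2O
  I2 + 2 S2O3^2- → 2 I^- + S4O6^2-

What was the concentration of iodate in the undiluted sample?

0.3335 mol/L

n(S2O3^2-) = 0.02218 × 0.1770 = 3.926 × 10^-3 mol
n(I2) = n(S2O3^2-)/2 = 1.963 × 10^-3 mol
From the 1:3 ratio, n(IO3^-) in the aliquot = 1/3 × 1.963 × 10^-3 = 6.543 × 10^-4 mol
[IO3^-]_dilute = 6.543 × 10^-4 / 0.02470 = 0.02649 mol/L
[IO3^-]_original = 0.02649 × 250.0/19.86 = 0.3335 mol/L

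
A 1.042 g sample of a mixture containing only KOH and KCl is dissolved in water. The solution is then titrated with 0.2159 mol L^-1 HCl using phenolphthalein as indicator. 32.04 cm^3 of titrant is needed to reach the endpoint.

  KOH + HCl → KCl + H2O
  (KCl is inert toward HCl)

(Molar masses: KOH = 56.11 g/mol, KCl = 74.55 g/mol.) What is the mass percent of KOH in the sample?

37.25 %

n(HCl) = 0.03204 × 0.2159 = 6.917 × 10^-3 mol
Let x = n(KOH), y = n(KCl).
Titrant: 1x = 6.917 × 10^-3;  mass: 56.11x + 74.55y = 1.042
Solving, x = 6.917 × 10^-3 mol, y = 8.771 × 10^-3 mol
mass of KOH = 6.917 × 10^-3 × 56.11 = 0.3881 g
% KOH = 0.3881 / 1.042 × 100 = 37.25 %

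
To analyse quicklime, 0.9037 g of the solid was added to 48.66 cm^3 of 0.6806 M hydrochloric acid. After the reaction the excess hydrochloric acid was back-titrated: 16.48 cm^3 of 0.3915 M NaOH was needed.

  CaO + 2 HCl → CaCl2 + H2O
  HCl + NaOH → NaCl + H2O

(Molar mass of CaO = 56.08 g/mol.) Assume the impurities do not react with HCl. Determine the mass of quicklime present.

n(HCl) added = 0.04866 × 0.6806 = 0.03312 mol
n(NaOH) used in back-titration = 0.01648 × 0.3915 = 6.452 × 10^-3 mol
n(HCl) left over = 6.452 × 10^-3 mol (1:1 ratio)
n(HCl) consumed by analyte = 0.03312 − 6.452 × 10^-3 = 0.02667 mol
From the 1:2 ratio, n(CaO) = 1/2 × 0.02667 = 0.01333 mol
mass of CaO = 0.01333 × 56.08 = 0.7477 g

0.7477 g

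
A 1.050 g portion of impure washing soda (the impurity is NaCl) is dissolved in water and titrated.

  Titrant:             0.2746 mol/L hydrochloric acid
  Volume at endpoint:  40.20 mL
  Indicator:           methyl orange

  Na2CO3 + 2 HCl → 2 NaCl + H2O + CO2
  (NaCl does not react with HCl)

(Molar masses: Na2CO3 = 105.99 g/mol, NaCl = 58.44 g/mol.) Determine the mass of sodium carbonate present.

n(HCl) = 0.04020 × 0.2746 = 0.01104 mol
Let x = n(Na2CO3), y = n(NaCl).
Titrant: 2x = 0.01104;  mass: 105.99x + 58.44y = 1.050
Solving, x = 5.519 × 10^-3 mol, y = 7.957 × 10^-3 mol
mass of Na2CO3 = 5.519 × 10^-3 × 105.99 = 0.5850 g

0.5850 g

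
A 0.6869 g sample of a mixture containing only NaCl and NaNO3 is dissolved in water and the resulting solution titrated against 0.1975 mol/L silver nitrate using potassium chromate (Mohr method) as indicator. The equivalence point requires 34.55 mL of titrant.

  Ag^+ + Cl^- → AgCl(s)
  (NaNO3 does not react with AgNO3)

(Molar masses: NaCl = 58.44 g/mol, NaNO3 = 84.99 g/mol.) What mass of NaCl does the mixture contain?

n(AgNO3) = 0.03455 × 0.1975 = 6.824 × 10^-3 mol
Let x = n(NaCl), y = n(NaNO3).
Titrant: 1x = 6.824 × 10^-3;  mass: 58.44x + 84.99y = 0.6869
Solving, x = 6.824 × 10^-3 mol, y = 3.390 × 10^-3 mol
mass of NaCl = 6.824 × 10^-3 × 58.44 = 0.3988 g

0.3988 g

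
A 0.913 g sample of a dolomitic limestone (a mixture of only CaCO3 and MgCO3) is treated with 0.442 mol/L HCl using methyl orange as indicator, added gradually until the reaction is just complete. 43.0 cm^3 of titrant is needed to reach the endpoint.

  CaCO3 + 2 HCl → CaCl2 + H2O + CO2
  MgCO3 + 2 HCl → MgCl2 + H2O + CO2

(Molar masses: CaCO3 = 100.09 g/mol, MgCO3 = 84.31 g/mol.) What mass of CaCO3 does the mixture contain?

n(HCl) = 0.0430 × 0.442 = 0.0190 mol
Let x = n(CaCO3), y = n(MgCO3).
Titrant: 2x + 2y = 0.0190;  mass: 100.09x + 84.31y = 0.913
Solving, x = 7.09 × 10^-3 mol, y = 2.42 × 10^-3 mol
mass of CaCO3 = 7.09 × 10^-3 × 100.09 = 0.709 g

0.709 g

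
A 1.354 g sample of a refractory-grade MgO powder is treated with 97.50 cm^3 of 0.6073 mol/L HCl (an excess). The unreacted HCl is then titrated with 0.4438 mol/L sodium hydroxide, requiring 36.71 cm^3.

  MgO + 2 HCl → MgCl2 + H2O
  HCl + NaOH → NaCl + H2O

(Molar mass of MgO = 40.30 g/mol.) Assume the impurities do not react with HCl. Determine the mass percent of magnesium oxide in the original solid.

n(HCl) added = 0.09750 × 0.6073 = 0.05921 mol
n(NaOH) used in back-titration = 0.03671 × 0.4438 = 0.01629 mol
n(HCl) left over = 0.01629 mol (1:1 ratio)
n(HCl) consumed by analyte = 0.05921 − 0.01629 = 0.04292 mol
From the 1:2 ratio, n(MgO) = 1/2 × 0.04292 = 0.02146 mol
mass of MgO = 0.02146 × 40.30 = 0.8648 g
% MgO = 0.8648 / 1.354 × 100 = 63.87 %

63.87 %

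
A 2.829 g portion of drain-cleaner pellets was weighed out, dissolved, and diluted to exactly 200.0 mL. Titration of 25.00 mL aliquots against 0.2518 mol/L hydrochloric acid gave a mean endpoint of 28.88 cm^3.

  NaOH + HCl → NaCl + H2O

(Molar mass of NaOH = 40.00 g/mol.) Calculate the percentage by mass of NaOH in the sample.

82.26 %

n(HCl) per titration = 0.02888 × 0.2518 = 7.272 × 10^-3 mol
n(NaOH) in each aliquot = 7.272 × 10^-3 mol (1:1 ratio)
n(NaOH) in the whole flask = 7.272 × 10^-3 × 200.0/25.00 = 0.05818 mol
mass of NaOH = 0.05818 × 40.00 = 2.327 g
% NaOH = 2.327 / 2.829 × 100 = 82.26 %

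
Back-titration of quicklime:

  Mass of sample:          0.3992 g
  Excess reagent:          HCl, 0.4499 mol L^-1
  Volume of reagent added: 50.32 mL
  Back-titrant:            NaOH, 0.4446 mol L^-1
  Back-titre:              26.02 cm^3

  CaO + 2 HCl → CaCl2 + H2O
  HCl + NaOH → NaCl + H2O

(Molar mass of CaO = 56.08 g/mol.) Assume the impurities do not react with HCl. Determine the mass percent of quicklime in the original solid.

n(HCl) added = 0.05032 × 0.4499 = 0.02264 mol
n(NaOH) used in back-titration = 0.02602 × 0.4446 = 0.01157 mol
n(HCl) left over = 0.01157 mol (1:1 ratio)
n(HCl) consumed by analyte = 0.02264 − 0.01157 = 0.01107 mol
From the 1:2 ratio, n(CaO) = 1/2 × 0.01107 = 5.535 × 10^-3 mol
mass of CaO = 5.535 × 10^-3 × 56.08 = 0.3104 g
% CaO = 0.3104 / 0.3992 × 100 = 77.76 %

77.76 %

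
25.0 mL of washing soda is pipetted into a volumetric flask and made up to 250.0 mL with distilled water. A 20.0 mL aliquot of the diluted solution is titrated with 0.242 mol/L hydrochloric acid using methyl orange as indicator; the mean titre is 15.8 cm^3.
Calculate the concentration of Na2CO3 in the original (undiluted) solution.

Na2CO3 + 2 HCl → 2 NaCl + H2O + CO2
n(HCl) = 0.0158 × 0.242 = 3.82 × 10^-3 mol
From the 1:2 ratio, n(Na2CO3) in the aliquot = 1/2 × 3.82 × 10^-3 = 1.91 × 10^-3 mol
[Na2CO3]_dilute = 1.91 × 10^-3 / 0.0200 = 0.0956 mol/L
Dilution factor = 250.0 / 25.0 = 10.00
[Na2CO3]_stock = 0.0956 × 10.00 = 0.956 mol/L

0.956 mol/L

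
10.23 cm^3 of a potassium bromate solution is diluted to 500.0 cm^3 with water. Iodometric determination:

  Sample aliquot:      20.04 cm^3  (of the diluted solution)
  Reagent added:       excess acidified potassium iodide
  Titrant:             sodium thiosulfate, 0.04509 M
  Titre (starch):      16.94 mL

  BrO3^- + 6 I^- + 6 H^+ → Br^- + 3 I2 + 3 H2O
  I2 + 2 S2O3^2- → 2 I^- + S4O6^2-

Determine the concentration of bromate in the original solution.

n(S2O3^2-) = 0.01694 × 0.04509 = 7.638 × 10^-4 mol
n(I2) = n(S2O3^2-)/2 = 3.819 × 10^-4 mol
From the 1:3 ratio, n(BrO3^-) in the aliquot = 1/3 × 3.819 × 10^-4 = 1.273 × 10^-4 mol
[BrO3^-]_dilute = 1.273 × 10^-4 / 0.02004 = 0.006353 mol/L
[BrO3^-]_original = 0.006353 × 500.0/10.23 = 0.3105 mol/L

0.3105 M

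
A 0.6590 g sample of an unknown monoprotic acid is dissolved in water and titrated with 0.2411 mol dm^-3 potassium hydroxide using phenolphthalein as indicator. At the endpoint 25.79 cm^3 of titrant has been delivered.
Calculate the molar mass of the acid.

n(KOH) = 0.02579 L × 0.2411 mol/L = 6.218 × 10^-3 mol
n(HA) = 6.218 × 10^-3 mol (1:1 ratio)
M = m / n = 0.6590 g / 6.218 × 10^-3 mol = 106.0 g/mol

106.0 g/mol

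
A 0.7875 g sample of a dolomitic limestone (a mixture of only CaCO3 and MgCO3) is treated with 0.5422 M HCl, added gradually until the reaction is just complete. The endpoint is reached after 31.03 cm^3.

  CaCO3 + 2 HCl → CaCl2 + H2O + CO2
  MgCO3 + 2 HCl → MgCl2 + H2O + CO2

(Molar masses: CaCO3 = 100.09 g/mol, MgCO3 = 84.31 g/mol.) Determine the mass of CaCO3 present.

n(HCl) = 0.03103 × 0.5422 = 0.01682 mol
Let x = n(CaCO3), y = n(MgCO3).
Titrant: 2x + 2y = 0.01682;  mass: 100.09x + 84.31y = 0.7875
Solving, x = 4.960 × 10^-3 mol, y = 3.452 × 10^-3 mol
mass of CaCO3 = 4.960 × 10^-3 × 100.09 = 0.4964 g

0.4964 g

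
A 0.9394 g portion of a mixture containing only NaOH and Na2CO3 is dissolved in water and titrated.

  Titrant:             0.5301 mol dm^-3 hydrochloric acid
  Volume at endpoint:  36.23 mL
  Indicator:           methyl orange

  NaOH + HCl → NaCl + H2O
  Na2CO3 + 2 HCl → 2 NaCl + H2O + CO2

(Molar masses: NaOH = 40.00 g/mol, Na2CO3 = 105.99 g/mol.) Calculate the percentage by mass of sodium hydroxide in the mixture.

n(HCl) = 0.03623 × 0.5301 = 0.01921 mol
Let x = n(NaOH), y = n(Na2CO3).
Titrant: 1x + 2y = 0.01921;  mass: 40.00x + 105.99y = 0.9394
Solving, x = 6.033 × 10^-3 mol, y = 6.586 × 10^-3 mol
mass of NaOH = 6.033 × 10^-3 × 40.00 = 0.2413 g
% NaOH = 0.2413 / 0.9394 × 100 = 25.69 %

25.69 %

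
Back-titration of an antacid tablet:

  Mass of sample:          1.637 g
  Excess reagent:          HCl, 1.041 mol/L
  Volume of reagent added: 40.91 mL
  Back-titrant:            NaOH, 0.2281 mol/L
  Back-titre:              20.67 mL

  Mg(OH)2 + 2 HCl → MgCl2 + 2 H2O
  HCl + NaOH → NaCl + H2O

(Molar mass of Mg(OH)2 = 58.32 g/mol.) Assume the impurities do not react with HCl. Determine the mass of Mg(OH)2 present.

n(HCl) added = 0.04091 × 1.041 = 0.04259 mol
n(NaOH) used in back-titration = 0.02067 × 0.2281 = 4.715 × 10^-3 mol
n(HCl) left over = 4.715 × 10^-3 mol (1:1 ratio)
n(HCl) consumed by analyte = 0.04259 − 4.715 × 10^-3 = 0.03787 mol
From the 1:2 ratio, n(Mg(OH)2) = 1/2 × 0.03787 = 0.01894 mol
mass of Mg(OH)2 = 0.01894 × 58.32 = 1.104 g

1.104 g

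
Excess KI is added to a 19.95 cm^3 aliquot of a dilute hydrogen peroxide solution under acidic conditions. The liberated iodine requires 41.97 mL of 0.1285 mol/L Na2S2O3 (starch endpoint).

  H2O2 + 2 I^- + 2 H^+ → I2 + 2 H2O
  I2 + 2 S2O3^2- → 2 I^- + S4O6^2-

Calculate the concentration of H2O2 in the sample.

n(S2O3^2-) = 0.04197 × 0.1285 = 5.393 × 10^-3 mol
n(I2) = n(S2O3^2-)/2 = 2.697 × 10^-3 mol
n(H2O2) in the aliquot = 2.697 × 10^-3 mol (1:1 ratio)
[H2O2] = 2.697 × 10^-3 / 0.01995 = 0.1352 mol/L

0.1352 mol/L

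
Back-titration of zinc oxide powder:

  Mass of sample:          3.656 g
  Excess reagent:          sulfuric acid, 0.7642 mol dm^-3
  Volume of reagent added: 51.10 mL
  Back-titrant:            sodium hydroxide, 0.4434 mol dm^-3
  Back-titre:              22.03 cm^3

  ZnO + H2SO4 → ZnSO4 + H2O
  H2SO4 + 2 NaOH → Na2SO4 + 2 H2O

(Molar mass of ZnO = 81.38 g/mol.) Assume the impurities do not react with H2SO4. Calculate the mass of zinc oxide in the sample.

2.780 g

n(H2SO4) added = 0.05110 × 0.7642 = 0.03905 mol
n(NaOH) used in back-titration = 0.02203 × 0.4434 = 9.768 × 10^-3 mol
From the 1:2 ratio, n(H2SO4) left over = 1/2 × 9.768 × 10^-3 = 4.884 × 10^-3 mol
n(H2SO4) consumed by analyte = 0.03905 − 4.884 × 10^-3 = 0.03417 mol
n(ZnO) = 0.03417 mol (1:1 ratio)
mass of ZnO = 0.03417 × 81.38 = 2.780 g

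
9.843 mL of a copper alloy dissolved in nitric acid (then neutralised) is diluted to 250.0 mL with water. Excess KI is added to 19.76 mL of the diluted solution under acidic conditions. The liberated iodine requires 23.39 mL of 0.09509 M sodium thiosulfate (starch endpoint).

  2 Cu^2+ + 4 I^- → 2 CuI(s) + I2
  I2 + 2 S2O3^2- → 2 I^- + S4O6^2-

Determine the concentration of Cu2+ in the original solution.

2.859 M

n(S2O3^2-) = 0.02339 × 0.09509 = 2.224 × 10^-3 mol
n(I2) = n(S2O3^2-)/2 = 1.112 × 10^-3 mol
From the 2:1 ratio, n(Cu2+) in the aliquot = 2/1 × 1.112 × 10^-3 = 2.224 × 10^-3 mol
[Cu2+]_dilute = 2.224 × 10^-3 / 0.01976 = 0.1126 mol/L
[Cu2+]_original = 0.1126 × 250.0/9.843 = 2.859 mol/L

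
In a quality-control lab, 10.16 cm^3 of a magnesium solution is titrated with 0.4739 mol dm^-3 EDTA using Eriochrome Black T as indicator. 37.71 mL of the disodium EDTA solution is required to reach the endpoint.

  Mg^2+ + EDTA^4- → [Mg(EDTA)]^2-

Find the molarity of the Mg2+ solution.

1.759 mol/L

n(EDTA) = 0.03771 L × 0.4739 mol/L = 0.01787 mol
n(Mg2+) = 0.01787 mol (1:1 mole ratio)
[Mg2+] = 0.01787 mol / 0.01016 L = 1.759 mol/L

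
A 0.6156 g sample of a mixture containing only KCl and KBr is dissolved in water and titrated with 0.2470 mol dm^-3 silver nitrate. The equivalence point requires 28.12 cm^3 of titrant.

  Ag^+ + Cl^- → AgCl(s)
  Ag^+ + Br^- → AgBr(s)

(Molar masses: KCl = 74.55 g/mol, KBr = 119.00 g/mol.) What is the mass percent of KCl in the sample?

n(AgNO3) = 0.02812 × 0.2470 = 6.946 × 10^-3 mol
Let x = n(KCl), y = n(KBr).
Titrant: 1x + 1y = 6.946 × 10^-3;  mass: 74.55x + 119.00y = 0.6156
Solving, x = 4.745 × 10^-3 mol, y = 2.200 × 10^-3 mol
mass of KCl = 4.745 × 10^-3 × 74.55 = 0.3538 g
% KCl = 0.3538 / 0.6156 × 100 = 57.47 %

57.47 %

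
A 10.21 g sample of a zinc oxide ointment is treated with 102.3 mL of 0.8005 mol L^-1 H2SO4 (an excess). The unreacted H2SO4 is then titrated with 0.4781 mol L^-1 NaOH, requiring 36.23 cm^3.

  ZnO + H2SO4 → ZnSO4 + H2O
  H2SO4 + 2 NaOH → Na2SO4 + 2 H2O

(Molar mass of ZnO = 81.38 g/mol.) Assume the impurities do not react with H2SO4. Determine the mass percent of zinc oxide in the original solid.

58.37 %

n(H2SO4) added = 0.1023 × 0.8005 = 0.08189 mol
n(NaOH) used in back-titration = 0.03623 × 0.4781 = 0.01732 mol
From the 1:2 ratio, n(H2SO4) left over = 1/2 × 0.01732 = 8.661 × 10^-3 mol
n(H2SO4) consumed by analyte = 0.08189 − 8.661 × 10^-3 = 0.07323 mol
n(ZnO) = 0.07323 mol (1:1 ratio)
mass of ZnO = 0.07323 × 81.38 = 5.959 g
% ZnO = 5.959 / 10.21 × 100 = 58.37 %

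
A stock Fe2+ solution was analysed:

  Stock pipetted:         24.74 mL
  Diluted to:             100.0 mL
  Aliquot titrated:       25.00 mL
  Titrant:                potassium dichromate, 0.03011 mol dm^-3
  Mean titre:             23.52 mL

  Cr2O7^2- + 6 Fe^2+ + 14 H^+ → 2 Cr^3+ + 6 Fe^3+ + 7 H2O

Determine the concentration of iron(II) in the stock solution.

0.6870 mol/L

n(K2Cr2O7) = 0.02352 × 0.03011 = 7.082 × 10^-4 mol
From the 6:1 ratio, n(Fe2+) in the aliquot = 6/1 × 7.082 × 10^-4 = 4.249 × 10^-3 mol
[Fe2+]_dilute = 4.249 × 10^-3 / 0.02500 = 0.1700 mol/L
Dilution factor = 100.0 / 24.74 = 4.042
[Fe2+]_stock = 0.1700 × 4.042 = 0.6870 mol/L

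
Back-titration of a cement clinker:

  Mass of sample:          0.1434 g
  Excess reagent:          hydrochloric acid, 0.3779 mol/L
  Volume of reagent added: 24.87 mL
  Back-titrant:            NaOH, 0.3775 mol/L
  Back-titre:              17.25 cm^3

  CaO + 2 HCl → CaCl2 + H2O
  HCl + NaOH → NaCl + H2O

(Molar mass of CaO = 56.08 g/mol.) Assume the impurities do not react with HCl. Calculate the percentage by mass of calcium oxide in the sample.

n(HCl) added = 0.02487 × 0.3779 = 9.398 × 10^-3 mol
n(NaOH) used in back-titration = 0.01725 × 0.3775 = 6.512 × 10^-3 mol
n(HCl) left over = 6.512 × 10^-3 mol (1:1 ratio)
n(HCl) consumed by analyte = 9.398 × 10^-3 − 6.512 × 10^-3 = 2.886 × 10^-3 mol
From the 1:2 ratio, n(CaO) = 1/2 × 2.886 × 10^-3 = 1.443 × 10^-3 mol
mass of CaO = 1.443 × 10^-3 × 56.08 = 0.08094 g
% CaO = 0.08094 / 0.1434 × 100 = 56.44 %

56.44 %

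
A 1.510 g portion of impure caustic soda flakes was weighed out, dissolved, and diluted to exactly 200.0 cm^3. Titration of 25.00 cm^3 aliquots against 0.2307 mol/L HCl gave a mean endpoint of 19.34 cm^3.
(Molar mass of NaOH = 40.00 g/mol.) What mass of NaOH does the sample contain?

NaOH + HCl → NaCl + H2O
n(HCl) per titration = 0.01934 × 0.2307 = 4.462 × 10^-3 mol
n(NaOH) in each aliquot = 4.462 × 10^-3 mol (1:1 ratio)
n(NaOH) in the whole flask = 4.462 × 10^-3 × 200.0/25.00 = 0.03569 mol
mass of NaOH = 0.03569 × 40.00 = 1.428 g

1.428 g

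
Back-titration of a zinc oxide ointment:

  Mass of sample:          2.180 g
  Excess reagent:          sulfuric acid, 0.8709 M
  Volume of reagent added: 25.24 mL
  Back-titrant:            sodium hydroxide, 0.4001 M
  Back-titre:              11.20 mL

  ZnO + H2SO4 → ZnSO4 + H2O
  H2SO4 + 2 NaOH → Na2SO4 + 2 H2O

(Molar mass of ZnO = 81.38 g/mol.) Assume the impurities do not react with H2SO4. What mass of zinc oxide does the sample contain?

n(H2SO4) added = 0.02524 × 0.8709 = 0.02198 mol
n(NaOH) used in back-titration = 0.01120 × 0.4001 = 4.481 × 10^-3 mol
From the 1:2 ratio, n(H2SO4) left over = 1/2 × 4.481 × 10^-3 = 2.241 × 10^-3 mol
n(H2SO4) consumed by analyte = 0.02198 − 2.241 × 10^-3 = 0.01974 mol
n(ZnO) = 0.01974 mol (1:1 ratio)
mass of ZnO = 0.01974 × 81.38 = 1.607 g

1.607 g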